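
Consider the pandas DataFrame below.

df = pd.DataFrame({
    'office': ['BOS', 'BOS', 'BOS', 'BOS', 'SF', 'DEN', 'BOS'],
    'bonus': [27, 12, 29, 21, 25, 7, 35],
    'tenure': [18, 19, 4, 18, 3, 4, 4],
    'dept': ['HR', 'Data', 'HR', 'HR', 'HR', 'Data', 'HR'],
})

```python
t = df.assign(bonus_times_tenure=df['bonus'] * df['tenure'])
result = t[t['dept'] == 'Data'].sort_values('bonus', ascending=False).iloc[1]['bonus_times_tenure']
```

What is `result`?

add column bonus_times_tenure = df['bonus'] * df['tenure']:
  office  bonus  tenure  dept  bonus_times_tenure
0    BOS     27      18    HR                 486
1    BOS     12      19  Data                 228
2    BOS     29       4    HR                 116
3    BOS     21      18    HR                 378
4     SF     25       3    HR                  75
5    DEN      7       4  Data                  28
6    BOS     35       4    HR                 140
filter rows where dept == 'Data':
  office  bonus  tenure  dept  bonus_times_tenure
1    BOS     12      19  Data                 228
5    DEN      7       4  Data                  28
sort by bonus descending:
  office  bonus  tenure  dept  bonus_times_tenure
1    BOS     12      19  Data                 228
5    DEN      7       4  Data                  28
Then the value at position 1, column 'bonus_times_tenure': 28

28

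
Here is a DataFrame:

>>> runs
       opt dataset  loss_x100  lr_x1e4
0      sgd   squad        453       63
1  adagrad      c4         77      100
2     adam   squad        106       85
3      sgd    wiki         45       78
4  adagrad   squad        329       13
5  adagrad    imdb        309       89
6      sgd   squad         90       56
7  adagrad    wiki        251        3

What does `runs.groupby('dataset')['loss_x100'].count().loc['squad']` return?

group by dataset, count of loss_x100:
dataset
c4       1
imdb     1
squad    4
wiki     2
Name: loss_x100, dtype: int64

4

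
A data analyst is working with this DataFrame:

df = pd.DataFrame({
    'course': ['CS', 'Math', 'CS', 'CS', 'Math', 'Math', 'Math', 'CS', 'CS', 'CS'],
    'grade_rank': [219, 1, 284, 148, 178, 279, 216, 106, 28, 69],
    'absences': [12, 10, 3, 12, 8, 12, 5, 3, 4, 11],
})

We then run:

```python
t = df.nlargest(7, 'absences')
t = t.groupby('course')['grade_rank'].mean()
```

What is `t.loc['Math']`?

take 7 rows with largest absences:
  course  grade_rank  absences
0     CS         219        12
3     CS         148        12
5   Math         279        12
9     CS          69        11
1   Math           1        10
4   Math         178         8
6   Math         216         5
group by course, mean of grade_rank:
course
CS      145.333333
Math    168.500000
Name: grade_rank, dtype: float64

168.5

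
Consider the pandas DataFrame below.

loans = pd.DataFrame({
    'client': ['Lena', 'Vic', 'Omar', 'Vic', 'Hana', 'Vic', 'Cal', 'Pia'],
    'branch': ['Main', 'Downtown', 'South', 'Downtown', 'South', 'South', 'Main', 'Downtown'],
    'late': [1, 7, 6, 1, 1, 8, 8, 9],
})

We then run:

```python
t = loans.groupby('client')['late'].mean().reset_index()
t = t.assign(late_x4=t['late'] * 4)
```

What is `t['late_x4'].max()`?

36.0

group by client, mean of late:
client
Cal     8.000000
Hana    1.000000
Lena    1.000000
Omar    6.000000
Pia     9.000000
Vic     5.333333
Name: late, dtype: float64
reset_index():
  client      late
0    Cal  8.000000
1   Hana  1.000000
2   Lena  1.000000
3   Omar  6.000000
4    Pia  9.000000
5    Vic  5.333333
add column late_x4 = t['late'] * 4:
  client      late    late_x4
0    Cal  8.000000  32.000000
1   Hana  1.000000   4.000000
2   Lena  1.000000   4.000000
3   Omar  6.000000  24.000000
4    Pia  9.000000  36.000000
5    Vic  5.333333  21.333333
max of column 'late_x4' → 36.0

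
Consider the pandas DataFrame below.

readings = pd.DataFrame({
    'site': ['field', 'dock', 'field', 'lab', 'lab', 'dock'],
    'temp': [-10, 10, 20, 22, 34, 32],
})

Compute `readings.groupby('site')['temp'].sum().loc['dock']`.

42

group by site, sum of temp:
site
dock     42
field    10
lab      56
Name: temp, dtype: int64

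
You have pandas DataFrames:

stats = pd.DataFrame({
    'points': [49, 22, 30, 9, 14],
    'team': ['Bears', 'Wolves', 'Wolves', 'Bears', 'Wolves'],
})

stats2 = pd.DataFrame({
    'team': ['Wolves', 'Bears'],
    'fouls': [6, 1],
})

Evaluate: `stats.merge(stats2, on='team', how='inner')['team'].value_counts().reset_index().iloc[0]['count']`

merge on 'team' (how='inner') → 5 rows:
   points    team  fouls
0      49   Bears      1
1      22  Wolves      6
2      30  Wolves      6
3       9   Bears      1
4      14  Wolves      6
value_counts of team:
team
Wolves    3
Bears     2
Name: count, dtype: int64
reset_index():
     team  count
0  Wolves      3
1   Bears      2

3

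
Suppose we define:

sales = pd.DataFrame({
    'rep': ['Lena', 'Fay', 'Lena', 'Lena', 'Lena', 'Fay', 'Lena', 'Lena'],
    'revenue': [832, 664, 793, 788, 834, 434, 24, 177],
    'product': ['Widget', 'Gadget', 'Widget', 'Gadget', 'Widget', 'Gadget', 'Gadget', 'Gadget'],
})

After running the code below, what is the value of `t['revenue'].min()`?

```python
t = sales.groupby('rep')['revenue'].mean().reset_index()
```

549.0

group by rep, mean of revenue:
rep
Fay     549.000000
Lena    574.666667
Name: revenue, dtype: float64
reset_index():
    rep     revenue
0   Fay  549.000000
1  Lena  574.666667
The min of column 'revenue' is 549.0.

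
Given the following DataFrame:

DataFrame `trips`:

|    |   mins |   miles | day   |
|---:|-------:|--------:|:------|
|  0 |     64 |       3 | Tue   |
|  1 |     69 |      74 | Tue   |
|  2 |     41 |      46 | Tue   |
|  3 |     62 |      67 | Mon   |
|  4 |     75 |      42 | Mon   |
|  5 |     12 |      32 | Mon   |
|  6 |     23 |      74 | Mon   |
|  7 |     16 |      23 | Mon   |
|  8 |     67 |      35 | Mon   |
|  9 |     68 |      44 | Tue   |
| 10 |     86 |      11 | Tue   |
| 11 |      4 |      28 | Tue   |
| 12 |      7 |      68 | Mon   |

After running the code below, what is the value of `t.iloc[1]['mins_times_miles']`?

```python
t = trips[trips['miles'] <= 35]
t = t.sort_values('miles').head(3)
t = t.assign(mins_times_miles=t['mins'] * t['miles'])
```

946

filter rows where miles <= 35:
    mins  miles  day
0     64      3  Tue
5     12     32  Mon
7     16     23  Mon
8     67     35  Mon
10    86     11  Tue
11     4     28  Tue
sort by miles:
    mins  miles  day
0     64      3  Tue
10    86     11  Tue
7     16     23  Mon
11     4     28  Tue
5     12     32  Mon
8     67     35  Mon
take first 3 rows:
    mins  miles  day
0     64      3  Tue
10    86     11  Tue
7     16     23  Mon
add column mins_times_miles = t['mins'] * t['miles']:
    mins  miles  day  mins_times_miles
0     64      3  Tue               192
10    86     11  Tue               946
7     16     23  Mon               368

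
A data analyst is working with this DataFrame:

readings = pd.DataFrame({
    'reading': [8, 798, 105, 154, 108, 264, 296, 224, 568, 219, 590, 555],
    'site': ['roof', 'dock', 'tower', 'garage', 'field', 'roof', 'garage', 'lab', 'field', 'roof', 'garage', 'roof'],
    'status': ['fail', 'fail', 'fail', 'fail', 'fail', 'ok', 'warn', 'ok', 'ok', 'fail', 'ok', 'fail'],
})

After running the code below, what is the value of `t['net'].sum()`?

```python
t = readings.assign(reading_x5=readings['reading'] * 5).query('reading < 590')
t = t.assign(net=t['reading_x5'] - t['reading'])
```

10004

add column reading_x5 = readings['reading'] * 5:
    reading    site status  reading_x5
0         8    roof   fail          40
1       798    dock   fail        3990
2       105   tower   fail         525
3       154  garage   fail         770
4       108   field   fail         540
5       264    roof     ok        1320
6       296  garage   warn        1480
7       224     lab     ok        1120
8       568   field     ok        2840
9       219    roof   fail        1095
10      590  garage     ok        2950
11      555    roof   fail        2775
filter rows where reading < 590:
    reading    site status  reading_x5
0         8    roof   fail          40
2       105   tower   fail         525
3       154  garage   fail         770
4       108   field   fail         540
5       264    roof     ok        1320
6       296  garage   warn        1480
7       224     lab     ok        1120
8       568   field     ok        2840
9       219    roof   fail        1095
11      555    roof   fail        2775
add column net = t['reading_x5'] - t['reading']:
    reading    site status  reading_x5   net
0         8    roof   fail          40    32
2       105   tower   fail         525   420
3       154  garage   fail         770   616
4       108   field   fail         540   432
5       264    roof     ok        1320  1056
6       296  garage   warn        1480  1184
7       224     lab     ok        1120   896
8       568   field     ok        2840  2272
9       219    roof   fail        1095   876
11      555    roof   fail        2775  2220
Reading off the sum of column 'net', we get 10004.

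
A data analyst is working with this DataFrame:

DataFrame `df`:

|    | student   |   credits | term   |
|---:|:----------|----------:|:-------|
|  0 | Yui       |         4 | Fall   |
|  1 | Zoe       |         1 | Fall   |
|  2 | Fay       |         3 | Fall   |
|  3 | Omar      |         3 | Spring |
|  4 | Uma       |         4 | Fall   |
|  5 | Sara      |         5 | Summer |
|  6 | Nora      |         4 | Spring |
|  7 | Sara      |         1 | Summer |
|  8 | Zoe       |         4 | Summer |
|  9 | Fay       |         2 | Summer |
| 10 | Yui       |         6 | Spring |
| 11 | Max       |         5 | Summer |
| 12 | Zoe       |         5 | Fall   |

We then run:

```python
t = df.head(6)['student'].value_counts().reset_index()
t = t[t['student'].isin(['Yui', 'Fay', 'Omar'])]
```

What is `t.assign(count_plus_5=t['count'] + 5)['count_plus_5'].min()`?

6

take first 6 rows:
  student  credits    term
0     Yui        4    Fall
1     Zoe        1    Fall
2     Fay        3    Fall
3    Omar        3  Spring
4     Uma        4    Fall
5    Sara        5  Summer
value_counts of student:
student
Yui     1
Zoe     1
Fay     1
Omar    1
Uma     1
Sara    1
Name: count, dtype: int64
reset_index():
  student  count
0     Yui      1
1     Zoe      1
2     Fay      1
3    Omar      1
4     Uma      1
5    Sara      1
filter rows where student in ['Yui', 'Fay', 'Omar']:
  student  count
0     Yui      1
2     Fay      1
3    Omar      1
add column count_plus_5 = t['count'] + 5:
  student  count  count_plus_5
0     Yui      1             6
2     Fay      1             6
3    Omar      1             6
Then the min of column 'count_plus_5': 6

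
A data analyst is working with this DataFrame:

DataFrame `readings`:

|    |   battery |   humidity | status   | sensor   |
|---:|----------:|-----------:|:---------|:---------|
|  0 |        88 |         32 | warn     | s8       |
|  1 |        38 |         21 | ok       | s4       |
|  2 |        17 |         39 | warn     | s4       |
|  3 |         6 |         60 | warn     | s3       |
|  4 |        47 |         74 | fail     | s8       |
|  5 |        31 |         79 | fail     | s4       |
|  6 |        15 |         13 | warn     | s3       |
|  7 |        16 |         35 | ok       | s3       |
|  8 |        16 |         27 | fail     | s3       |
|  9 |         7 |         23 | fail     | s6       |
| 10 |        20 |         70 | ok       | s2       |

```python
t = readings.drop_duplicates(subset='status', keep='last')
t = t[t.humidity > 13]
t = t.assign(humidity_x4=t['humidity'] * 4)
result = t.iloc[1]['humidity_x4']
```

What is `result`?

280

drop duplicate status (keep=last):
    battery  humidity status sensor
6        15        13   warn     s3
9         7        23   fail     s6
10       20        70     ok     s2
filter rows where humidity > 13:
    battery  humidity status sensor
9         7        23   fail     s6
10       20        70     ok     s2
add column humidity_x4 = t['humidity'] * 4:
    battery  humidity status sensor  humidity_x4
9         7        23   fail     s6           92
10       20        70     ok     s2          280
Hence 280.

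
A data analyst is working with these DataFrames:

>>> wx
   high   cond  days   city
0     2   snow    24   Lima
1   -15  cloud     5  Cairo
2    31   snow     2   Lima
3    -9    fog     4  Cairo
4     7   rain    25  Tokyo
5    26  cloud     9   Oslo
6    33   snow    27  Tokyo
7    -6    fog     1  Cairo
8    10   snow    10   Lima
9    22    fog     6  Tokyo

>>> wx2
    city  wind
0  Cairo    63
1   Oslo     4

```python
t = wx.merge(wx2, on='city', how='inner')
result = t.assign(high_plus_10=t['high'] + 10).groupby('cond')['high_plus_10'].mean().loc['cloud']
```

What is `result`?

merge on 'city' (how='inner') → 4 rows:
   high   cond  days   city  wind
0   -15  cloud     5  Cairo    63
1    -9    fog     4  Cairo    63
2    26  cloud     9   Oslo     4
3    -6    fog     1  Cairo    63
add column high_plus_10 = t['high'] + 10:
   high   cond  days   city  wind  high_plus_10
0   -15  cloud     5  Cairo    63            -5
1    -9    fog     4  Cairo    63             1
2    26  cloud     9   Oslo     4            36
3    -6    fog     1  Cairo    63             4
group by cond, mean of high_plus_10:
cond
cloud    15.5
fog       2.5
Name: high_plus_10, dtype: float64

15.5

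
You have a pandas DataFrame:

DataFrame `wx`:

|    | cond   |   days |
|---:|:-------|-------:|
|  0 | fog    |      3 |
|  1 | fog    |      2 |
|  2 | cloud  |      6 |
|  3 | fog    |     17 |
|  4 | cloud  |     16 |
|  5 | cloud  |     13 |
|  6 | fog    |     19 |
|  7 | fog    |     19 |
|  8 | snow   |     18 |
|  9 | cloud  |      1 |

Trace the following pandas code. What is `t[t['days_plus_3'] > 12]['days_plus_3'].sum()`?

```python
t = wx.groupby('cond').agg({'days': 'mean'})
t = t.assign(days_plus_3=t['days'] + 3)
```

group by cond, mean of days:
       days
cond       
cloud   9.0
fog    12.0
snow   18.0
add column days_plus_3 = t['days'] + 3:
       days  days_plus_3
cond                    
cloud   9.0         12.0
fog    12.0         15.0
snow   18.0         21.0
filter rows where days_plus_3 > 12:
      days  days_plus_3
cond                   
fog   12.0         15.0
snow  18.0         21.0

36.0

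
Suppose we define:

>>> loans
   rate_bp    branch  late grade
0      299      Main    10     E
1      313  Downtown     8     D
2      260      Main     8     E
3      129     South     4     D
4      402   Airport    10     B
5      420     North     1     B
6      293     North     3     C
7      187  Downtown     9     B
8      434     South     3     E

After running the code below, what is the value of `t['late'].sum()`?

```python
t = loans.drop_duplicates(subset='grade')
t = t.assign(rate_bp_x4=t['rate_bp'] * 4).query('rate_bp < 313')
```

13

drop duplicate grade (keep=first):
   rate_bp    branch  late grade
0      299      Main    10     E
1      313  Downtown     8     D
4      402   Airport    10     B
6      293     North     3     C
add column rate_bp_x4 = t['rate_bp'] * 4:
   rate_bp    branch  late grade  rate_bp_x4
0      299      Main    10     E        1196
1      313  Downtown     8     D        1252
4      402   Airport    10     B        1608
6      293     North     3     C        1172
filter rows where rate_bp < 313:
   rate_bp branch  late grade  rate_bp_x4
0      299   Main    10     E        1196
6      293  North     3     C        1172
Hence 13.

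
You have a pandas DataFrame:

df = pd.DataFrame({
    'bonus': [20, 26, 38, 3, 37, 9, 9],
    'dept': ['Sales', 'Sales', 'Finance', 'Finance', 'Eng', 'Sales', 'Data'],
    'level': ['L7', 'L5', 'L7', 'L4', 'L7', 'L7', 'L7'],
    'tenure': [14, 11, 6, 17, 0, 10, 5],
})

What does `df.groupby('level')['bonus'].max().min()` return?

group by level, max of bonus:
level
L4     3
L5    26
L7    38
Name: bonus, dtype: int64
Hence 3.

3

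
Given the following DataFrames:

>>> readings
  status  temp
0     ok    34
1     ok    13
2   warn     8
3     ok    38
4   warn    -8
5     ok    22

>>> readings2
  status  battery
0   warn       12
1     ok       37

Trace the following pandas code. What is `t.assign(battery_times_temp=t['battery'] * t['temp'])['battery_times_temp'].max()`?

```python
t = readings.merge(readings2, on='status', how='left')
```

1406

merge on 'status' (how='left') → 6 rows:
  status  temp  battery
0     ok    34       37
1     ok    13       37
2   warn     8       12
3     ok    38       37
4   warn    -8       12
5     ok    22       37
add column battery_times_temp = t['battery'] * t['temp']:
  status  temp  battery  battery_times_temp
0     ok    34       37                1258
1     ok    13       37                 481
2   warn     8       12                  96
3     ok    38       37                1406
4   warn    -8       12                 -96
5     ok    22       37                 814
So max() = 1406.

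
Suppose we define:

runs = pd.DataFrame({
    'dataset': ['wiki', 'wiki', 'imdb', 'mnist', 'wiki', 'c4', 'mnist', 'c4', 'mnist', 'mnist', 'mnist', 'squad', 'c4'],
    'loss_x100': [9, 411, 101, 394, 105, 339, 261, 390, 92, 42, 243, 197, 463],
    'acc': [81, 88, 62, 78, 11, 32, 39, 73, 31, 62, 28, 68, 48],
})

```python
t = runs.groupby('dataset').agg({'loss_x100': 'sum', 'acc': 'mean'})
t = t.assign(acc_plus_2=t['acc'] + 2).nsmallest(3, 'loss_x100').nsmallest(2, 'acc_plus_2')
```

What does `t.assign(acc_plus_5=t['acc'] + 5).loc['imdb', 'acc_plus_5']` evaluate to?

group by dataset: sum(loss_x100), mean(acc):
         loss_x100   acc
dataset                 
c4            1192  51.0
imdb           101  62.0
mnist         1032  47.6
squad          197  68.0
wiki           525  60.0
add column acc_plus_2 = t['acc'] + 2:
         loss_x100   acc  acc_plus_2
dataset                             
c4            1192  51.0        53.0
imdb           101  62.0        64.0
mnist         1032  47.6        49.6
squad          197  68.0        70.0
wiki           525  60.0        62.0
take 3 rows with smallest loss_x100:
         loss_x100   acc  acc_plus_2
dataset                             
imdb           101  62.0        64.0
squad          197  68.0        70.0
wiki           525  60.0        62.0
take 2 rows with smallest acc_plus_2:
         loss_x100   acc  acc_plus_2
dataset                             
wiki           525  60.0        62.0
imdb           101  62.0        64.0
add column acc_plus_5 = t['acc'] + 5:
         loss_x100   acc  acc_plus_2  acc_plus_5
dataset                                         
wiki           525  60.0        62.0        65.0
imdb           101  62.0        64.0        67.0
Taking the value at row 'imdb', column 'acc_plus_5' gives 67.0.

67.0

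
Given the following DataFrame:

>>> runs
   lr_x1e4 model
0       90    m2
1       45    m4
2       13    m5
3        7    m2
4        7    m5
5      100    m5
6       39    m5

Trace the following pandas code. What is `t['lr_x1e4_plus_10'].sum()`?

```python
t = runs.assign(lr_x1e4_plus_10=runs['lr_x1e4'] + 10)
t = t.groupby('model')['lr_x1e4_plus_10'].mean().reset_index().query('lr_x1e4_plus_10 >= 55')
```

add column lr_x1e4_plus_10 = runs['lr_x1e4'] + 10:
   lr_x1e4 model  lr_x1e4_plus_10
0       90    m2              100
1       45    m4               55
2       13    m5               23
3        7    m2               17
4        7    m5               17
5      100    m5              110
6       39    m5               49
group by model, mean of lr_x1e4_plus_10:
model
m2    58.50
m4    55.00
m5    49.75
Name: lr_x1e4_plus_10, dtype: float64
reset_index():
  model  lr_x1e4_plus_10
0    m2            58.50
1    m4            55.00
2    m5            49.75
filter rows where lr_x1e4_plus_10 >= 55:
  model  lr_x1e4_plus_10
0    m2             58.5
1    m4             55.0

113.5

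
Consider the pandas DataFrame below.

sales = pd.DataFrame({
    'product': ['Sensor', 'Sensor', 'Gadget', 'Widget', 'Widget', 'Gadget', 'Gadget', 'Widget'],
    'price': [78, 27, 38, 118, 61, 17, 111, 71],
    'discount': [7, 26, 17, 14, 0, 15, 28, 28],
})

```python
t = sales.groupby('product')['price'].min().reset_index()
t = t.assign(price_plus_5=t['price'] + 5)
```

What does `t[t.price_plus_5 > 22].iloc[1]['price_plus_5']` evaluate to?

66

group by product, min of price:
product
Gadget    17
Sensor    27
Widget    61
Name: price, dtype: int64
reset_index():
  product  price
0  Gadget     17
1  Sensor     27
2  Widget     61
add column price_plus_5 = t['price'] + 5:
  product  price  price_plus_5
0  Gadget     17            22
1  Sensor     27            32
2  Widget     61            66
filter rows where price_plus_5 > 22:
  product  price  price_plus_5
1  Sensor     27            32
2  Widget     61            66
value at position 1, column 'price_plus_5' → 66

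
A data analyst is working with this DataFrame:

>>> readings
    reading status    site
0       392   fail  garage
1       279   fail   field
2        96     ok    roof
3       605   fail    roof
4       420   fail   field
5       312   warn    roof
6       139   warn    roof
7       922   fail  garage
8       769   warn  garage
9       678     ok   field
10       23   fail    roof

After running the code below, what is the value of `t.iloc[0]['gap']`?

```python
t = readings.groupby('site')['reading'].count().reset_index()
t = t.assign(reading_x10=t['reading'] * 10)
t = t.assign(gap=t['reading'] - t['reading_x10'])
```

group by site, count of reading:
site
field     3
garage    3
roof      5
Name: reading, dtype: int64
reset_index():
     site  reading
0   field        3
1  garage        3
2    roof        5
add column reading_x10 = t['reading'] * 10:
     site  reading  reading_x10
0   field        3           30
1  garage        3           30
2    roof        5           50
add column gap = t['reading'] - t['reading_x10']:
     site  reading  reading_x10  gap
0   field        3           30  -27
1  garage        3           30  -27
2    roof        5           50  -45

-27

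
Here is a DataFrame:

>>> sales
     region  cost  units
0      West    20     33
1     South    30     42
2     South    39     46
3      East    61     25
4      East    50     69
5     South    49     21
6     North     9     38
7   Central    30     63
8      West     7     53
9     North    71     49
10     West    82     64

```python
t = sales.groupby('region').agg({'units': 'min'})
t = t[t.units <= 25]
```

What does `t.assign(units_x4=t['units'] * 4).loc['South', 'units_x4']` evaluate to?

84

group by region, min of units:
         units
region        
Central     63
East        25
North       38
South       21
West        33
filter rows where units <= 25:
        units
region       
East       25
South      21
add column units_x4 = t['units'] * 4:
        units  units_x4
region                 
East       25       100
South      21        84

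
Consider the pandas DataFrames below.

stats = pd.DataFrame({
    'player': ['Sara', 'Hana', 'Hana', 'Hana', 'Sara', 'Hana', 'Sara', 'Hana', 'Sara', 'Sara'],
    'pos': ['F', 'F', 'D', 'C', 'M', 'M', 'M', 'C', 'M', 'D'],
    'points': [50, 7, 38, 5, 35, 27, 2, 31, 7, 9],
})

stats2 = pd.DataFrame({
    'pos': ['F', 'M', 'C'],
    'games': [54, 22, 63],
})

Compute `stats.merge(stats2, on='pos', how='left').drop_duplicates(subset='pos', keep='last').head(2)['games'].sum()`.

merge on 'pos' (how='left') → 10 rows:
  player pos  points  games
0   Sara   F      50   54.0
1   Hana   F       7   54.0
2   Hana   D      38    NaN
3   Hana   C       5   63.0
4   Sara   M      35   22.0
5   Hana   M      27   22.0
6   Sara   M       2   22.0
7   Hana   C      31   63.0
8   Sara   M       7   22.0
9   Sara   D       9    NaN
drop duplicate pos (keep=last):
  player pos  points  games
1   Hana   F       7   54.0
7   Hana   C      31   63.0
8   Sara   M       7   22.0
9   Sara   D       9    NaN
take first 2 rows:
  player pos  points  games
1   Hana   F       7   54.0
7   Hana   C      31   63.0
Taking the sum of column 'games' gives 117.0.

117.0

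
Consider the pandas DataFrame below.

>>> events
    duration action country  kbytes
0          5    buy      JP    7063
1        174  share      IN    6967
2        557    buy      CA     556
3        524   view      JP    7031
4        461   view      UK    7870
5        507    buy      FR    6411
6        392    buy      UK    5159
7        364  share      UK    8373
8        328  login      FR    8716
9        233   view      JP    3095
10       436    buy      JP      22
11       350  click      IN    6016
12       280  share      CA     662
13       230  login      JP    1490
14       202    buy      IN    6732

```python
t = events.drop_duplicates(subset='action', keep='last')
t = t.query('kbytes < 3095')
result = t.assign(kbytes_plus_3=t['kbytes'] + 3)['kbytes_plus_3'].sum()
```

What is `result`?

drop duplicate action (keep=last):
    duration action country  kbytes
9        233   view      JP    3095
11       350  click      IN    6016
12       280  share      CA     662
13       230  login      JP    1490
14       202    buy      IN    6732
filter rows where kbytes < 3095:
    duration action country  kbytes
12       280  share      CA     662
13       230  login      JP    1490
add column kbytes_plus_3 = t['kbytes'] + 3:
    duration action country  kbytes  kbytes_plus_3
12       280  share      CA     662            665
13       230  login      JP    1490           1493
Then the sum of column 'kbytes_plus_3': 2158

2158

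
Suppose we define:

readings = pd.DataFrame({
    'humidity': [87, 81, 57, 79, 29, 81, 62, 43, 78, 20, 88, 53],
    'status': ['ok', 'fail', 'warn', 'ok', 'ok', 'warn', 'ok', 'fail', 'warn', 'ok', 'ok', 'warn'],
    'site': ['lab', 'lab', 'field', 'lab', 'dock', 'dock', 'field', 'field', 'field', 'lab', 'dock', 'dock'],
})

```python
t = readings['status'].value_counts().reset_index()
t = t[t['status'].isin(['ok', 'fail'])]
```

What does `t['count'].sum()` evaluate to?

8

value_counts of status:
status
ok      6
warn    4
fail    2
Name: count, dtype: int64
reset_index():
  status  count
0     ok      6
1   warn      4
2   fail      2
filter rows where status in ['ok', 'fail']:
  status  count
0     ok      6
2   fail      2
sum of column 'count' → 8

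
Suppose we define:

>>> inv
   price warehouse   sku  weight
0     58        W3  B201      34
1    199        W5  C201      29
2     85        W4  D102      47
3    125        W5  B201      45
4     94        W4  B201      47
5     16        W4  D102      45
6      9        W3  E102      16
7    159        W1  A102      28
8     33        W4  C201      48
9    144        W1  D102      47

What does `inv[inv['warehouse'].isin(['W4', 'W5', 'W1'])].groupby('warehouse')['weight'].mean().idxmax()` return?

filter rows where warehouse in ['W4', 'W5', 'W1']:
   price warehouse   sku  weight
1    199        W5  C201      29
2     85        W4  D102      47
3    125        W5  B201      45
4     94        W4  B201      47
5     16        W4  D102      45
7    159        W1  A102      28
8     33        W4  C201      48
9    144        W1  D102      47
group by warehouse, mean of weight:
warehouse
W1    37.50
W4    46.75
W5    37.00
Name: weight, dtype: float64

W4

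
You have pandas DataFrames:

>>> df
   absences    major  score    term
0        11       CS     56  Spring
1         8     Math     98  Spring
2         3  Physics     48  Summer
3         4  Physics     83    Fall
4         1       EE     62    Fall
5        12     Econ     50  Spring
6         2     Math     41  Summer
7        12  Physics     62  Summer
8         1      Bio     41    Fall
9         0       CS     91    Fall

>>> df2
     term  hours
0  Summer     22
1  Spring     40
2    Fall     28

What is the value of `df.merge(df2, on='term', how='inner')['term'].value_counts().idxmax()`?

merge on 'term' (how='inner') → 10 rows:
   absences    major  score    term  hours
0        11       CS     56  Spring     40
1         8     Math     98  Spring     40
2         3  Physics     48  Summer     22
3         4  Physics     83    Fall     28
4         1       EE     62    Fall     28
5        12     Econ     50  Spring     40
6         2     Math     41  Summer     22
7        12  Physics     62  Summer     22
8         1      Bio     41    Fall     28
9         0       CS     91    Fall     28
value_counts of term:
term
Fall      4
Spring    3
Summer    3
Name: count, dtype: int64
Then the label with the largest value: Fall

Fall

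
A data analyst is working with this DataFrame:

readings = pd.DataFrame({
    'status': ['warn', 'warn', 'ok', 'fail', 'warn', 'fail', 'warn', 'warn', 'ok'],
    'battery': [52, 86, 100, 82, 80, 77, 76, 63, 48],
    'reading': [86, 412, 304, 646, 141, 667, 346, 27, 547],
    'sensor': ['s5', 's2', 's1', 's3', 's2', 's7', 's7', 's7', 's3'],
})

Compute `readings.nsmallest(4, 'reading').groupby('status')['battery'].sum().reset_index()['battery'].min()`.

take 4 rows with smallest reading:
  status  battery  reading sensor
7   warn       63       27     s7
0   warn       52       86     s5
4   warn       80      141     s2
2     ok      100      304     s1
group by status, sum of battery:
status
ok      100
warn    195
Name: battery, dtype: int64
reset_index():
  status  battery
0     ok      100
1   warn      195
min of column 'battery' → 100

100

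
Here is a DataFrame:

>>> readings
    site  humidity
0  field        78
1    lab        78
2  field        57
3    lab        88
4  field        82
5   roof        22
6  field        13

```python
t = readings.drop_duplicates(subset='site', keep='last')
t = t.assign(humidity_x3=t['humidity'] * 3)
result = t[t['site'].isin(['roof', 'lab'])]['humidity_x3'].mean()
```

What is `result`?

drop duplicate site (keep=last):
    site  humidity
3    lab        88
5   roof        22
6  field        13
add column humidity_x3 = t['humidity'] * 3:
    site  humidity  humidity_x3
3    lab        88          264
5   roof        22           66
6  field        13           39
filter rows where site in ['roof', 'lab']:
   site  humidity  humidity_x3
3   lab        88          264
5  roof        22           66
Hence 165.0.

165.0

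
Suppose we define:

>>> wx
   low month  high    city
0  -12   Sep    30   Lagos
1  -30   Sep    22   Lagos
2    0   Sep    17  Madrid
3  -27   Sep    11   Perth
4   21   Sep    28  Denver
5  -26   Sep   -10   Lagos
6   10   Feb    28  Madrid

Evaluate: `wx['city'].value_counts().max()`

value_counts of city:
city
Lagos     3
Madrid    2
Perth     1
Denver    1
Name: count, dtype: int64
Hence 3.

3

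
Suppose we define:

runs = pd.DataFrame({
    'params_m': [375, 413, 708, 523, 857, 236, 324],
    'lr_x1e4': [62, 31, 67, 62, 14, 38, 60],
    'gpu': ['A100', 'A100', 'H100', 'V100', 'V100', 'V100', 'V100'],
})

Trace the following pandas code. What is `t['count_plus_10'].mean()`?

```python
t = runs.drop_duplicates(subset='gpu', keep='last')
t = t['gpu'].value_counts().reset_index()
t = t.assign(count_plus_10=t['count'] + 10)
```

11.0

drop duplicate gpu (keep=last):
   params_m  lr_x1e4   gpu
1       413       31  A100
2       708       67  H100
6       324       60  V100
value_counts of gpu:
gpu
A100    1
H100    1
V100    1
Name: count, dtype: int64
reset_index():
    gpu  count
0  A100      1
1  H100      1
2  V100      1
add column count_plus_10 = t['count'] + 10:
    gpu  count  count_plus_10
0  A100      1             11
1  H100      1             11
2  V100      1             11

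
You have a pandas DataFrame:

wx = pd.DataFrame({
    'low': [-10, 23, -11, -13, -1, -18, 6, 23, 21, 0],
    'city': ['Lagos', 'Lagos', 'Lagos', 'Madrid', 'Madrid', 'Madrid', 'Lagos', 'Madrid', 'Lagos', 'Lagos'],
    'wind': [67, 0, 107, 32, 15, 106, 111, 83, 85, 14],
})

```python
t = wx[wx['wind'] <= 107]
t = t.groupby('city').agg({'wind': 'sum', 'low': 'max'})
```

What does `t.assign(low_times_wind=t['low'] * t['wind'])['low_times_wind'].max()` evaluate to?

filter rows where wind <= 107:
   low    city  wind
0  -10   Lagos    67
1   23   Lagos     0
2  -11   Lagos   107
3  -13  Madrid    32
4   -1  Madrid    15
5  -18  Madrid   106
7   23  Madrid    83
8   21   Lagos    85
9    0   Lagos    14
group by city: sum(wind), max(low):
        wind  low
city             
Lagos    273   23
Madrid   236   23
add column low_times_wind = t['low'] * t['wind']:
        wind  low  low_times_wind
city                             
Lagos    273   23            6279
Madrid   236   23            5428

6279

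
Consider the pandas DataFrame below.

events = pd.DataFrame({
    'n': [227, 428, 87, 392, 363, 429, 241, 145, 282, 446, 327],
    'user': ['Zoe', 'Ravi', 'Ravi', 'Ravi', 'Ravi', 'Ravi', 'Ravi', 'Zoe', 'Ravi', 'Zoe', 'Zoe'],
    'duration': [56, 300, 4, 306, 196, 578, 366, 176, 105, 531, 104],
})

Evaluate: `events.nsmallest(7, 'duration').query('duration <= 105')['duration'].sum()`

take 7 rows with smallest duration:
      n  user  duration
2    87  Ravi         4
0   227   Zoe        56
10  327   Zoe       104
8   282  Ravi       105
7   145   Zoe       176
4   363  Ravi       196
1   428  Ravi       300
filter rows where duration <= 105:
      n  user  duration
2    87  Ravi         4
0   227   Zoe        56
10  327   Zoe       104
8   282  Ravi       105
The sum of column 'duration' is 269.

269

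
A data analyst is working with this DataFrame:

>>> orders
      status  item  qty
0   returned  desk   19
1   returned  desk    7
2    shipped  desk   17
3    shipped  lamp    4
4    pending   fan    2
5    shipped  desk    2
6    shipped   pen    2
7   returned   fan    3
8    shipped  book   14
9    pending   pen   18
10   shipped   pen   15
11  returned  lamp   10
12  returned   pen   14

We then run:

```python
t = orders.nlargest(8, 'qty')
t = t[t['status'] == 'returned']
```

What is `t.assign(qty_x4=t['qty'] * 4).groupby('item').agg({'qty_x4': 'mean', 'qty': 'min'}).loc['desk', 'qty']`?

take 8 rows with largest qty:
      status  item  qty
0   returned  desk   19
9    pending   pen   18
2    shipped  desk   17
10   shipped   pen   15
8    shipped  book   14
12  returned   pen   14
11  returned  lamp   10
1   returned  desk    7
filter rows where status == 'returned':
      status  item  qty
0   returned  desk   19
12  returned   pen   14
11  returned  lamp   10
1   returned  desk    7
add column qty_x4 = t['qty'] * 4:
      status  item  qty  qty_x4
0   returned  desk   19      76
12  returned   pen   14      56
11  returned  lamp   10      40
1   returned  desk    7      28
group by item: mean(qty_x4), min(qty):
      qty_x4  qty
item             
desk    52.0    7
lamp    40.0   10
pen     56.0   14

7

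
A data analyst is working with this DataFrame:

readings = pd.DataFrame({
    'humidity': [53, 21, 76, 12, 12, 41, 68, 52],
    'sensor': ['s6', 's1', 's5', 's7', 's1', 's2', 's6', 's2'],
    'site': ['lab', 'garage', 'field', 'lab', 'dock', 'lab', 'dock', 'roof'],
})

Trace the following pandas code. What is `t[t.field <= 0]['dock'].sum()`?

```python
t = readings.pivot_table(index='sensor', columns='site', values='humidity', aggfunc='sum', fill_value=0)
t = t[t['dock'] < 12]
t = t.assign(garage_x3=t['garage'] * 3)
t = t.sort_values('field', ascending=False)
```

0

pivot: rows=sensor, cols=site, sum(humidity):
site    dock  field  garage  lab  roof
sensor                                
s1        12      0      21    0     0
s2         0      0       0   41    52
s5         0     76       0    0     0
s6        68      0       0   53     0
s7         0      0       0   12     0
filter rows where dock < 12:
site    dock  field  garage  lab  roof
sensor                                
s2         0      0       0   41    52
s5         0     76       0    0     0
s7         0      0       0   12     0
add column garage_x3 = t['garage'] * 3:
site    dock  field  garage  lab  roof  garage_x3
sensor                                           
s2         0      0       0   41    52          0
s5         0     76       0    0     0          0
s7         0      0       0   12     0          0
sort by field descending:
site    dock  field  garage  lab  roof  garage_x3
sensor                                           
s5         0     76       0    0     0          0
s2         0      0       0   41    52          0
s7         0      0       0   12     0          0
filter rows where field <= 0:
site    dock  field  garage  lab  roof  garage_x3
sensor                                           
s2         0      0       0   41    52          0
s7         0      0       0   12     0          0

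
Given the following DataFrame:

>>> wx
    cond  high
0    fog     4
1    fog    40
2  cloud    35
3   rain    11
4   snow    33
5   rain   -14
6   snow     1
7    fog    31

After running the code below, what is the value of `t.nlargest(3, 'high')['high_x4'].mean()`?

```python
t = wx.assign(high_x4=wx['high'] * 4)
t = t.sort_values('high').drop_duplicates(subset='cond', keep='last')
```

144.0

add column high_x4 = wx['high'] * 4:
    cond  high  high_x4
0    fog     4       16
1    fog    40      160
2  cloud    35      140
3   rain    11       44
4   snow    33      132
5   rain   -14      -56
6   snow     1        4
7    fog    31      124
sort by high:
    cond  high  high_x4
5   rain   -14      -56
6   snow     1        4
0    fog     4       16
3   rain    11       44
7    fog    31      124
4   snow    33      132
2  cloud    35      140
1    fog    40      160
drop duplicate cond (keep=last):
    cond  high  high_x4
3   rain    11       44
4   snow    33      132
2  cloud    35      140
1    fog    40      160
take 3 rows with largest high:
    cond  high  high_x4
1    fog    40      160
2  cloud    35      140
4   snow    33      132
Finally, mean of column 'high_x4' = 144.0.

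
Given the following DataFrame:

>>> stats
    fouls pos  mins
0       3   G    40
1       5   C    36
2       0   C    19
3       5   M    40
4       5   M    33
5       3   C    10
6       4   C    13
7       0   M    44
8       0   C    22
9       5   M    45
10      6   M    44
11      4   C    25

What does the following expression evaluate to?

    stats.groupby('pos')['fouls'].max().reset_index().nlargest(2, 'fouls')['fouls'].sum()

group by pos, max of fouls:
pos
C    5
G    3
M    6
Name: fouls, dtype: int64
reset_index():
  pos  fouls
0   C      5
1   G      3
2   M      6
take 2 rows with largest fouls:
  pos  fouls
2   M      6
0   C      5

11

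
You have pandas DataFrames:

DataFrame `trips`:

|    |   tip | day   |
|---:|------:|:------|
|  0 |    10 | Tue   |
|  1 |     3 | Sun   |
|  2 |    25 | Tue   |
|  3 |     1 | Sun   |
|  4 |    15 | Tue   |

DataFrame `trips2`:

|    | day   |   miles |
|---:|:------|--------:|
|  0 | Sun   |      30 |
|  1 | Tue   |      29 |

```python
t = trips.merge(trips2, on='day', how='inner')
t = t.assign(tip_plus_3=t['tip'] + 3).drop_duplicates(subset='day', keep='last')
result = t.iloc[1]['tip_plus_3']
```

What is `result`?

18

merge on 'day' (how='inner') → 5 rows:
   tip  day  miles
0   10  Tue     29
1    3  Sun     30
2   25  Tue     29
3    1  Sun     30
4   15  Tue     29
add column tip_plus_3 = t['tip'] + 3:
   tip  day  miles  tip_plus_3
0   10  Tue     29          13
1    3  Sun     30           6
2   25  Tue     29          28
3    1  Sun     30           4
4   15  Tue     29          18
drop duplicate day (keep=last):
   tip  day  miles  tip_plus_3
3    1  Sun     30           4
4   15  Tue     29          18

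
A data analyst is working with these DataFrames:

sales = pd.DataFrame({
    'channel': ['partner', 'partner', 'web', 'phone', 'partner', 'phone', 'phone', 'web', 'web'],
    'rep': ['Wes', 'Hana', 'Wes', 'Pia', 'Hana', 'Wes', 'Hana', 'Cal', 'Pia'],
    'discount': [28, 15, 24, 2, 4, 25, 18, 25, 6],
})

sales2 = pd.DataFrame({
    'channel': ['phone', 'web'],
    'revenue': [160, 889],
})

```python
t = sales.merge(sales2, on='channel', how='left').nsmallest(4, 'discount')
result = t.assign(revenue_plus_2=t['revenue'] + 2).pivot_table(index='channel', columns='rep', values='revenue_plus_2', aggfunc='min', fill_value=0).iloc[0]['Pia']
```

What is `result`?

merge on 'channel' (how='left') → 9 rows:
   channel   rep  discount  revenue
0  partner   Wes        28      NaN
1  partner  Hana        15      NaN
2      web   Wes        24    889.0
3    phone   Pia         2    160.0
4  partner  Hana         4      NaN
5    phone   Wes        25    160.0
6    phone  Hana        18    160.0
7      web   Cal        25    889.0
8      web   Pia         6    889.0
take 4 rows with smallest discount:
   channel   rep  discount  revenue
3    phone   Pia         2    160.0
4  partner  Hana         4      NaN
8      web   Pia         6    889.0
1  partner  Hana        15      NaN
add column revenue_plus_2 = t['revenue'] + 2:
   channel   rep  discount  revenue  revenue_plus_2
3    phone   Pia         2    160.0           162.0
4  partner  Hana         4      NaN             NaN
8      web   Pia         6    889.0           891.0
1  partner  Hana        15      NaN             NaN
pivot: rows=channel, cols=rep, min(revenue_plus_2):
rep        Pia
channel       
phone    162.0
web      891.0
Then the value at position 0, column 'Pia': 162.0

162.0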